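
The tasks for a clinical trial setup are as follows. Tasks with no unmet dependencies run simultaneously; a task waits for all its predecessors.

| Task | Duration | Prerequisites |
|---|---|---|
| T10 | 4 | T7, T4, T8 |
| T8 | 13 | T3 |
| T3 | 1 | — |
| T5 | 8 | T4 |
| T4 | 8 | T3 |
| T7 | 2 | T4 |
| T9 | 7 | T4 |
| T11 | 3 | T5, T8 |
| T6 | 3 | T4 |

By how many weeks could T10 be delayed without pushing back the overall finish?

The longest chain is T3→T4→T5→T11 = 1+8+8+3 = 20; overall finish 20 weeks.
The longest chain containing T10 totals 18 weeks.
So T10 can slip 20 − 18 = 2 weeks.

2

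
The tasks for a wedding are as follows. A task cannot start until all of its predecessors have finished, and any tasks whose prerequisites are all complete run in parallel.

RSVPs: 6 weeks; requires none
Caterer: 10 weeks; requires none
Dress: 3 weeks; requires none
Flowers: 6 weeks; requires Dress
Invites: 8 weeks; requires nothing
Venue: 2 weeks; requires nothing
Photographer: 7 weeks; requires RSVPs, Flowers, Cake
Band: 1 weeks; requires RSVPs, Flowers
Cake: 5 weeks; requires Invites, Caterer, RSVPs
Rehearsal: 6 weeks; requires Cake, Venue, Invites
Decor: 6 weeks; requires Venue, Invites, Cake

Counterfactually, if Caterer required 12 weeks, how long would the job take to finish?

24

Actual critical path: Caterer→Cake→Photographer = 10+5+7 = 22 ⇒ 22 weeks.
Since Caterer is critical, the +2 change carries straight to that chain (now 24 weeks).
No other chain overtakes it, so the finish is 24 weeks.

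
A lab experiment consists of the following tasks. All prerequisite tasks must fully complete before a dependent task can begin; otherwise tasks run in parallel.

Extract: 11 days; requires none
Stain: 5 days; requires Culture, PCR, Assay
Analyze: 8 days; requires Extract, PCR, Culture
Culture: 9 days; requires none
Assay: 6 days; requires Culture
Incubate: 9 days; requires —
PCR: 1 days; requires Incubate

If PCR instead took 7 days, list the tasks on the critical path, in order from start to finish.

Incubate, PCR, Analyze

Actual critical path: Culture→Assay→Stain = 9+6+5 = 20 ⇒ 20 days.
The longest path through PCR is only 18 days, so PCR has float 2.
New critical path: Incubate→PCR→Analyze = 9+7+8 = 24 ⇒ 24 days.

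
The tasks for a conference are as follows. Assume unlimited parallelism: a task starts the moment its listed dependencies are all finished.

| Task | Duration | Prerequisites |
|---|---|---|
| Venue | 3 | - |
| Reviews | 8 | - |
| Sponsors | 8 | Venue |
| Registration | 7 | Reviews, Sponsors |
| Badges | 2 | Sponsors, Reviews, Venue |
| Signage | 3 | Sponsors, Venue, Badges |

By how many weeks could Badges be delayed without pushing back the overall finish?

2

Venue→Sponsors→Registration = 3+8+7 = 18 sets the makespan at 18 weeks.
Longest path through Badges: 16 weeks (earliest finish 13, latest finish 15).
So Badges can slip 15 − 13 = 2 weeks.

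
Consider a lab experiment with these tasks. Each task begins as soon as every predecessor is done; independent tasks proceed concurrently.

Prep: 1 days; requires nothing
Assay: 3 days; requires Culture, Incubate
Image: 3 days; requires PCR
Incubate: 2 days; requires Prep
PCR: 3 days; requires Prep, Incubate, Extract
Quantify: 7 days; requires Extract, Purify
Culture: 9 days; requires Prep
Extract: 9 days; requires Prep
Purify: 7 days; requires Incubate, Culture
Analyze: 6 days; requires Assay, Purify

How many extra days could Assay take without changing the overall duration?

Critical path: Prep→Culture→Purify→Quantify = 1+9+7+7 = 24, so the finish is 24 days.
The longest chain containing Assay totals 19 days.
So Assay can slip 18 − 13 = 5 days.

5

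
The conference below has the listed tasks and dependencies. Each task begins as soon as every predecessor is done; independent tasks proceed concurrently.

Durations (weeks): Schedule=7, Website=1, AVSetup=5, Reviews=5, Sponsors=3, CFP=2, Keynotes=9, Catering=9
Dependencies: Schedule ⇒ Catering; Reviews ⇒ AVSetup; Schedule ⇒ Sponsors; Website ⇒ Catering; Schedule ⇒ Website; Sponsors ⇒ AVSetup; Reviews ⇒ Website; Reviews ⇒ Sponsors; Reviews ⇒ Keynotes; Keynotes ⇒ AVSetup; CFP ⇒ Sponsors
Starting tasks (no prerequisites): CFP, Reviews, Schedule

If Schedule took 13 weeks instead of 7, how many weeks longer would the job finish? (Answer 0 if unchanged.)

4

As given, the longest chain is Reviews→Keynotes→AVSetup = 5+9+5 = 19, so the finish is 19 weeks.
Schedule has 2 weeks of float (longest path through it is 17).
The binding chain switches to Schedule→Website→Catering = 13+1+9 = 23; finish 23 weeks.
Change in finish: 23 − 19 = +4 weeks.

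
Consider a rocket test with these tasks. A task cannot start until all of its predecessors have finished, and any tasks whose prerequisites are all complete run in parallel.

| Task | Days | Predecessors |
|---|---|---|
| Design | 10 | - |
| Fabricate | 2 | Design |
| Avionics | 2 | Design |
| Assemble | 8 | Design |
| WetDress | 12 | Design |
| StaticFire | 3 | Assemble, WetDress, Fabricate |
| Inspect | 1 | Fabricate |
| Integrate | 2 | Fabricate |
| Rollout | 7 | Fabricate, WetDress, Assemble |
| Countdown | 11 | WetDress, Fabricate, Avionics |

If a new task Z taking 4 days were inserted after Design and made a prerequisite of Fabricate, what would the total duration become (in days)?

33

Originally the rocket test takes 33 days.
With Z inserted, Fabricate now waits for max(Design, Z).
New critical path: Design→WetDress→Countdown = 10+12+11 = 33 ⇒ 33 days.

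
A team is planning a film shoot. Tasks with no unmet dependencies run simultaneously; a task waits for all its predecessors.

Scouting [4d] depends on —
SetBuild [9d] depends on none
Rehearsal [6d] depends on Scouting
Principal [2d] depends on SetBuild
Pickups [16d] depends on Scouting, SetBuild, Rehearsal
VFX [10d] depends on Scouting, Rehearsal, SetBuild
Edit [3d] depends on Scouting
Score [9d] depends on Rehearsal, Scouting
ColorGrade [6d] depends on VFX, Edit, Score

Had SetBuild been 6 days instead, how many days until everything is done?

The binding path is Scouting→Rehearsal→Pickups = 4+6+16 = 26; finish at 26 days.
SetBuild has 1 day of float (longest path through it is 25).
No other chain overtakes it, so the finish is 26 days.

26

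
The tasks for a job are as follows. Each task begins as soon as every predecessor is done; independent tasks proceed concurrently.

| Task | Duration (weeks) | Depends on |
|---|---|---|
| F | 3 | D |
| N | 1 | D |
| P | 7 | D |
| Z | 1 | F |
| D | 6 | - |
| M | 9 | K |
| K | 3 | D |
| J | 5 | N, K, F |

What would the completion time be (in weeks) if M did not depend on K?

14

With the dependency in place, D→K→M = 6+3+9 = 18 sets the finish at 18 weeks.
Without K→M, M's earliest start moves from 9 to 0.
New critical path: D→K→J = 6+3+5 = 14 ⇒ 14 weeks.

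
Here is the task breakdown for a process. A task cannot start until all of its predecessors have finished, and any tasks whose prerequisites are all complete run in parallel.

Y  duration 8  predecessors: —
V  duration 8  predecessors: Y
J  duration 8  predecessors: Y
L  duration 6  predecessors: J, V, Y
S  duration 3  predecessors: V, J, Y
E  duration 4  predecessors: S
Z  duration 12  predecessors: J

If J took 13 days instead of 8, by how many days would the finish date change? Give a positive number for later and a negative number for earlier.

5

Actual critical path: Y→J→Z = 8+8+12 = 28 ⇒ 28 days.
Since J is critical, the +5 change carries straight to that chain (now 33 days).
No other chain overtakes it, so the finish is 33 days.
Change in finish: 33 − 28 = +5 days.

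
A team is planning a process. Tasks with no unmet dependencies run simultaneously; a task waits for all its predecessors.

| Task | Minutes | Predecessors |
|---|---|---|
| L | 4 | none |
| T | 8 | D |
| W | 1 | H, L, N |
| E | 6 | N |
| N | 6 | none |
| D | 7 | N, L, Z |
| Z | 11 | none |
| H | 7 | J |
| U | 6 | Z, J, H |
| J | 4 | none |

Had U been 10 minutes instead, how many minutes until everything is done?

26

The binding path is Z→D→T = 11+7+8 = 26; finish at 26 minutes.
U is off the critical path — its longest chain is 17 minutes, giving 9 of slack.
The critical path is still Z→D→T; finish is now 26 minutes.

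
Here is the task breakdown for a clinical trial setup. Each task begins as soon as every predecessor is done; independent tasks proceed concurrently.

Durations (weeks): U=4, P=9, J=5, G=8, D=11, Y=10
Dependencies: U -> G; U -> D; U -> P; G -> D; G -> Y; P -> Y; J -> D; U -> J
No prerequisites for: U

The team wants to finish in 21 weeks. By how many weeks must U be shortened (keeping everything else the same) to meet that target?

2

Current finish: 23 weeks; target: 21.
U is on every critical path, so each week cut from U cuts the finish by one (this holds down to a finish of 20).
Need 23 − 21 = 2 weeks off U → U becomes 2 weeks, finish becomes 21.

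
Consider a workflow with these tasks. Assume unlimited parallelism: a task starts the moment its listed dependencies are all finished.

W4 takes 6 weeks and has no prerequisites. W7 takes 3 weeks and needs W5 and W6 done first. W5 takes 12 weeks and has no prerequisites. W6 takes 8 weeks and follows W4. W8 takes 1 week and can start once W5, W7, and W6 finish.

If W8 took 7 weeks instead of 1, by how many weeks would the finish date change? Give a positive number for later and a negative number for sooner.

6

As given, the longest chain is W4→W6→W7→W8 = 6+8+3+1 = 18, so the finish is 18 weeks.
W8 lies on that path, so at 7 weeks the path becomes 24 weeks.
The critical path is still W4→W6→W7→W8; finish is now 24 weeks.
Change in finish: 24 − 18 = +6 weeks.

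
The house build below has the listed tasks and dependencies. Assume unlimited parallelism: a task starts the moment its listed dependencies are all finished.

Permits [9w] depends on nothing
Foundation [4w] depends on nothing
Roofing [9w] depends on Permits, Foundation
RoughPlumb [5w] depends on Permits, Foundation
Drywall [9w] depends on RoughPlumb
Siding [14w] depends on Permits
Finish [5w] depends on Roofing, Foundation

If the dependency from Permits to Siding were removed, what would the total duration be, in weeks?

23

With the dependency in place, Permits→Roofing→Finish = 9+9+5 = 23 sets the finish at 23 weeks.
Without Permits→Siding, Siding's earliest start moves from 9 to 0.
The longest chain is now Permits→Roofing→Finish = 9+9+5 = 23, so the job takes 23 weeks.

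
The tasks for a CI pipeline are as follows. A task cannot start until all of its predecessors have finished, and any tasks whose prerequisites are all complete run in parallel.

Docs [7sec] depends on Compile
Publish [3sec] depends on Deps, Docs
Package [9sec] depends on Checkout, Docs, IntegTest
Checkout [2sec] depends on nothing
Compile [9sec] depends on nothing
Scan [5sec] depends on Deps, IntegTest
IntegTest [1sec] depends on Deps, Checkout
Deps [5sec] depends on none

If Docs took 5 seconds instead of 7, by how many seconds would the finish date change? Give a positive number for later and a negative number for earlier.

-2

Baseline: Compile→Docs→Package = 9+7+9 = 25 → 25 seconds.
Since Docs is critical, the -2 change carries straight to that chain (now 23 seconds).
No other chain overtakes it, so the finish is 23 seconds.
Change in finish: 23 − 25 = -2 seconds.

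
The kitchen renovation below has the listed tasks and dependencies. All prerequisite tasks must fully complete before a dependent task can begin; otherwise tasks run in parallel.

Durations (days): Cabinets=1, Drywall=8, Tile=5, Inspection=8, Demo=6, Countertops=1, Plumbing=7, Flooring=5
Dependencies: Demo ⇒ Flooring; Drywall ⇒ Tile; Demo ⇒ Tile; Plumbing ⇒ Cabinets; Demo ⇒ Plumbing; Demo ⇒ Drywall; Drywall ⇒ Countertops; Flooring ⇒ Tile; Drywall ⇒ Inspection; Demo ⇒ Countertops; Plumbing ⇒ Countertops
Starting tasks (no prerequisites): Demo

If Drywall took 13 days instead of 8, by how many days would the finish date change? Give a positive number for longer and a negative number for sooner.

5

As given, the longest chain is Demo→Drywall→Inspection = 6+8+8 = 22, so the finish is 22 days.
Drywall is on the critical path; changing it to 13 makes that path 27 days.
The critical path is still Demo→Drywall→Inspection; finish is now 27 days.
Change in finish: 27 − 22 = +5 days.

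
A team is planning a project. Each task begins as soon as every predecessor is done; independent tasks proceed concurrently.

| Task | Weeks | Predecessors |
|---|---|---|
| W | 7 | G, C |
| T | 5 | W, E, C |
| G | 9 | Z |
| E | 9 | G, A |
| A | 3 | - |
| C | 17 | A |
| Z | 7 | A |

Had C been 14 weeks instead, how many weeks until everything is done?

33

Baseline: A→Z→G→E→T = 3+7+9+9+5 = 33 → 33 weeks.
C has 1 week of float (longest path through it is 32).
That remains the longest chain; total 33 weeks.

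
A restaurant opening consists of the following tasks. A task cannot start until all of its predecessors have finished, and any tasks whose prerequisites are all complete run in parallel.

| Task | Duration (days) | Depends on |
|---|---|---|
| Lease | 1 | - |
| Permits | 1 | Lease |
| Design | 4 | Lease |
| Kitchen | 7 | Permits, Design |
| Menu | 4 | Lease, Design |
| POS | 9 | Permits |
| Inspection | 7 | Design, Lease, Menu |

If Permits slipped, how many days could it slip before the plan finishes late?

The longest chain is Lease→Design→Menu→Inspection = 1+4+4+7 = 16; overall finish 16 days.
Permits finishes as early as 2 and must finish by 7.
So Permits can slip 7 − 2 = 5 days.

5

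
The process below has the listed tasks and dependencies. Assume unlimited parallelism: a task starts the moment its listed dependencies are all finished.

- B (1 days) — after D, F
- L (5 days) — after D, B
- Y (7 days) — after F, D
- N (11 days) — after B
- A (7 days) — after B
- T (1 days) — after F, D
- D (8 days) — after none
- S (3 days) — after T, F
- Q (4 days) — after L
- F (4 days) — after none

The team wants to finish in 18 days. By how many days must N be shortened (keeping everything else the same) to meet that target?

2

Current finish: 20 days; target: 18.
N is on every critical path, so each day cut from N cuts the finish by one (this holds down to a finish of 18).
Need 20 − 18 = 2 days off N → N becomes 9 days, finish becomes 18.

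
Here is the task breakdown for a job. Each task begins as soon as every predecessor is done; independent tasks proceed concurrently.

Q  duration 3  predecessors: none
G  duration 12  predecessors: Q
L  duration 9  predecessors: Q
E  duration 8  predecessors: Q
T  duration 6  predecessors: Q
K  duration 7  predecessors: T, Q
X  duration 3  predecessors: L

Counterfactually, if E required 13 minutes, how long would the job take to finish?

The binding path is Q→T→K = 3+6+7 = 16; finish at 16 minutes.
The longest path through E is only 11 minutes, so E has float 5.
New critical path: Q→E = 3+13 = 16 ⇒ 16 minutes.

16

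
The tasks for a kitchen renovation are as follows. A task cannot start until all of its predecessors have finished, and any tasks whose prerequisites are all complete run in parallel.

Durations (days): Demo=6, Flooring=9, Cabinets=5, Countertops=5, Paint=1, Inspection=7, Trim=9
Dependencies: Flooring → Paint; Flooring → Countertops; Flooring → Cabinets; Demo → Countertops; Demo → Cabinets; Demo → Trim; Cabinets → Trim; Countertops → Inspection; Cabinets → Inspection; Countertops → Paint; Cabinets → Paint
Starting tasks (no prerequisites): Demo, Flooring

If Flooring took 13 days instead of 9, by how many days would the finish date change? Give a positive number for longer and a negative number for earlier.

4

The binding path is Flooring→Cabinets→Trim = 9+5+9 = 23; finish at 23 days.
Flooring is on the critical path; changing it to 13 makes that path 27 days.
The critical path is still Flooring→Cabinets→Trim; finish is now 27 days.
Change in finish: 27 − 23 = +4 days.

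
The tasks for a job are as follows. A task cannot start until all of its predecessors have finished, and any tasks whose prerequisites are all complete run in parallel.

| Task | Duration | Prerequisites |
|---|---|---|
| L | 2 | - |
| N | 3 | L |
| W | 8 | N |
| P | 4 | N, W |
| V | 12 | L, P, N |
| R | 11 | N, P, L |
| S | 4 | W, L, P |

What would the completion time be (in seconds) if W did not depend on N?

Before: longest chain L→N→W→P→V = 2+3+8+4+12 = 29, finish 29.
Without N→W, W's earliest start moves from 5 to 0.
New critical path: W→P→V = 8+4+12 = 24 ⇒ 24 seconds.

24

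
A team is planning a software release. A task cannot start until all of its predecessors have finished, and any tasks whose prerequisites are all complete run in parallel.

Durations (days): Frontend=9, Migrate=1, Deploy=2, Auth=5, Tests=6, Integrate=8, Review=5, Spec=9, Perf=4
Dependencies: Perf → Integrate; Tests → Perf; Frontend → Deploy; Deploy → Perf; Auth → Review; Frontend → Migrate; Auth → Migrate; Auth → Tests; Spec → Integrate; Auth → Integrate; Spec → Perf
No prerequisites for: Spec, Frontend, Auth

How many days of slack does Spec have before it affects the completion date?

2

Critical path: Frontend→Deploy→Perf→Integrate = 9+2+4+8 = 23, so the finish is 23 days.
Longest path through Spec: 21 days (earliest finish 9, latest finish 11).
Float = 23 − 21 = 2.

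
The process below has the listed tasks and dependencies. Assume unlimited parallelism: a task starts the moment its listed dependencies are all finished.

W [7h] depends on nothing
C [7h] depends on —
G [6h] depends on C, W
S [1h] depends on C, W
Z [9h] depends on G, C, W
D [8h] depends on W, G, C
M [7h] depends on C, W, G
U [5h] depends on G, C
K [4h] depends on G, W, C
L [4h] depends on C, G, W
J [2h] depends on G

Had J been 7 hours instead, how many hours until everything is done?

Baseline: W→G→Z = 7+6+9 = 22 → 22 hours.
J has 7 hours of float (longest path through it is 15).
The critical path is still W→G→Z; finish is now 22 hours.

22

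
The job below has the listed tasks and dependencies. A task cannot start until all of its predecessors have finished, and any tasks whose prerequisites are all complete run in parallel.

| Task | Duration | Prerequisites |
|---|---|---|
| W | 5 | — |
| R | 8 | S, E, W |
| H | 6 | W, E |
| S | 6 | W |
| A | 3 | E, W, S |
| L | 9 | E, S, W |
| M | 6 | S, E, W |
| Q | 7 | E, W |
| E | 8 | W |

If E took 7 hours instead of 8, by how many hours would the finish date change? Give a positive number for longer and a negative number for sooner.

Baseline: W→E→L = 5+8+9 = 22 → 22 hours.
E is on the critical path; changing it to 7 makes that path 21 hours.
The critical path is still W→E→L; finish is now 21 hours.
Change in finish: 21 − 22 = -1 hours.

-1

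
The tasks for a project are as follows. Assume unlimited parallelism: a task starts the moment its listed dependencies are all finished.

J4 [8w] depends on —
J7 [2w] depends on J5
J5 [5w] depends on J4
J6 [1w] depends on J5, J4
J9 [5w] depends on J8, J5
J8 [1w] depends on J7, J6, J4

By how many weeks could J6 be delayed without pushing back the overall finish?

1

The longest chain is J4→J5→J7→J8→J9 = 8+5+2+1+5 = 21; overall finish 21 weeks.
J6 finishes as early as 14 and must finish by 15.
Float = 21 − 20 = 1.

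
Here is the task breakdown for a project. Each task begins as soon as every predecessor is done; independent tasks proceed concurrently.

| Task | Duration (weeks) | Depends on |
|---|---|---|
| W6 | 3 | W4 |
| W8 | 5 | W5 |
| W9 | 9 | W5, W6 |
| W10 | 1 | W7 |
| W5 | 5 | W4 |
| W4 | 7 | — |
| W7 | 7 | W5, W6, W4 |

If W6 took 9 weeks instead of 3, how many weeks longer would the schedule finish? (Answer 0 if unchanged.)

Critical path before the change: W4→W5→W9 = 7+5+9 = 21 giving 21 weeks.
The longest path through W6 is only 19 weeks, so W6 has float 2.
Now W4→W6→W9 = 7+9+9 = 25 is longest, so the finish becomes 25 weeks.
Change in finish: 25 − 21 = +4 weeks.

4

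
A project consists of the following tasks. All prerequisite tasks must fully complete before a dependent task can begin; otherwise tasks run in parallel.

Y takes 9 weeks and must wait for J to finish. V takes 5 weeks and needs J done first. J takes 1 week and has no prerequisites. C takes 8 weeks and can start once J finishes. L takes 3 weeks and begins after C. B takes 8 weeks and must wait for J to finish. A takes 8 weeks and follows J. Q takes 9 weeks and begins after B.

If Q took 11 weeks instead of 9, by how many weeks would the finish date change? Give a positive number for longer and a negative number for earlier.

Critical path before the change: J→B→Q = 1+8+9 = 18 giving 18 weeks.
Since Q is critical, the +2 change carries straight to that chain (now 20 weeks).
No other chain overtakes it, so the finish is 20 weeks.
Change in finish: 20 − 18 = +2 weeks.

2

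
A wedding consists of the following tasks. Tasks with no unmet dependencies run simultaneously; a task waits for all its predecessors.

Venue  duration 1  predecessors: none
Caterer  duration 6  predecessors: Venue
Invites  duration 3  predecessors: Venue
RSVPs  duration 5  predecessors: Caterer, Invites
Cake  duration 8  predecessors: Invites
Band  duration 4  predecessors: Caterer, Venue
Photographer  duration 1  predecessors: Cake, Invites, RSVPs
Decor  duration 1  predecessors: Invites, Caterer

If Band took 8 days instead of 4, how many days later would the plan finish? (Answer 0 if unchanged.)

2

As given, the longest chain is Venue→Caterer→RSVPs→Photographer = 1+6+5+1 = 13, so the finish is 13 days.
The longest path through Band is only 11 days, so Band has float 2.
The binding chain switches to Venue→Caterer→Band = 1+6+8 = 15; finish 15 days.
Change in finish: 15 − 13 = +2 days.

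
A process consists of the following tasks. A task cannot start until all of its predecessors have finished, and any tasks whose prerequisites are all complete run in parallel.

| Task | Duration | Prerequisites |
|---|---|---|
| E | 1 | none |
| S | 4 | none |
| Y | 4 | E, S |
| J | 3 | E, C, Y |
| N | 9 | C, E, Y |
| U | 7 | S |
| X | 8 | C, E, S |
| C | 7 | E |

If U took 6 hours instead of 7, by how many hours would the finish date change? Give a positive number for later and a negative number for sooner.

0

Actual critical path: S→Y→N = 4+4+9 = 17 ⇒ 17 hours.
The longest path through U is only 11 hours, so U has float 6.
No other chain overtakes it, so the finish is 17 hours.
Change in finish: 17 − 17 = +0 hours.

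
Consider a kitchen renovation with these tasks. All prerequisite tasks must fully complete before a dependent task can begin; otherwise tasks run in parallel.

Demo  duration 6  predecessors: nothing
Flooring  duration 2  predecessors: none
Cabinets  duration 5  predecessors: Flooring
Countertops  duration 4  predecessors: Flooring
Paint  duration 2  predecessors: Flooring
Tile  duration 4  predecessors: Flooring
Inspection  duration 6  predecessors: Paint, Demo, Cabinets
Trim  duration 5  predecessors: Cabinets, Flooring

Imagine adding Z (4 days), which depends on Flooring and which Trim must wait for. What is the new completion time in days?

Originally the plan takes 13 days.
With Z inserted, Trim now waits for max(Cabinets, Flooring, Z).
New critical path: Flooring→Cabinets→Inspection = 2+5+6 = 13 ⇒ 13 days.

13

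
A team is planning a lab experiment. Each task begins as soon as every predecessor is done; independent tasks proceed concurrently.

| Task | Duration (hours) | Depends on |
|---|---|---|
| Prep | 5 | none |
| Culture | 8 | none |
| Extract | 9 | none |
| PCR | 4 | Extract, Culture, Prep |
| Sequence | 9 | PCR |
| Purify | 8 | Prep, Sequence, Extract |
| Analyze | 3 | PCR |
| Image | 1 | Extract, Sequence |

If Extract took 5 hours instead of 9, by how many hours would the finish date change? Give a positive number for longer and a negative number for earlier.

Actual critical path: Extract→PCR→Sequence→Purify = 9+4+9+8 = 30 ⇒ 30 hours.
Extract lies on that path, so at 5 hours the path becomes 26 hours.
The binding chain switches to Culture→PCR→Sequence→Purify = 8+4+9+8 = 29; finish 29 hours.
Change in finish: 29 − 30 = -1 hours.

-1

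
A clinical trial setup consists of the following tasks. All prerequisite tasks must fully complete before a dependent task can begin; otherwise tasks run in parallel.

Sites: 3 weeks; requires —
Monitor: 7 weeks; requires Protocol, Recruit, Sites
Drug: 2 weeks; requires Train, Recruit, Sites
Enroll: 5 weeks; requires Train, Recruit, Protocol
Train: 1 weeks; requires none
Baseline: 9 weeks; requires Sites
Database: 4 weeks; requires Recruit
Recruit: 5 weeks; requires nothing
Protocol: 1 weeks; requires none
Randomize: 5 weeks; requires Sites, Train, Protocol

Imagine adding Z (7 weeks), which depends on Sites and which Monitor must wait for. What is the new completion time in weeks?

Originally the schedule takes 12 weeks.
With Z inserted, Monitor now waits for max(Protocol, Recruit, Sites, Z).
New critical path: Sites→Z→Monitor = 3+7+7 = 17 ⇒ 17 weeks.

17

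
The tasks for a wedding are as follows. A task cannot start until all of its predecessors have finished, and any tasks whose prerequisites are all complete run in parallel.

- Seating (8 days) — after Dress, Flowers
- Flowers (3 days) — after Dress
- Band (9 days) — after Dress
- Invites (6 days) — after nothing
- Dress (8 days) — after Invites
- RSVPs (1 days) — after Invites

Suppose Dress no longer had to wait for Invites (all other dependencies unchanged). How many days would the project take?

19

Before: longest chain Invites→Dress→Flowers→Seating = 6+8+3+8 = 25, finish 25.
Without Invites→Dress, Dress's earliest start moves from 6 to 0.
After: Dress→Flowers→Seating = 8+3+8 = 19 → 19 days.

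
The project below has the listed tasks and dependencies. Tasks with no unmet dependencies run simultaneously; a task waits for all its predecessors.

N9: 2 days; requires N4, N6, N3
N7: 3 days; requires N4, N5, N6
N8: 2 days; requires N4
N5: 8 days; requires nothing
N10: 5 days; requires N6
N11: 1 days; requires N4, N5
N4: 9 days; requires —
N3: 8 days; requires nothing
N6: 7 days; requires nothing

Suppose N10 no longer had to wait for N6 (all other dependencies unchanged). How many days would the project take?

Before: longest chain N4→N7 = 9+3 = 12, finish 12.
Without N6→N10, N10's earliest start moves from 7 to 0.
After: N4→N7 = 9+3 = 12 → 12 days.

12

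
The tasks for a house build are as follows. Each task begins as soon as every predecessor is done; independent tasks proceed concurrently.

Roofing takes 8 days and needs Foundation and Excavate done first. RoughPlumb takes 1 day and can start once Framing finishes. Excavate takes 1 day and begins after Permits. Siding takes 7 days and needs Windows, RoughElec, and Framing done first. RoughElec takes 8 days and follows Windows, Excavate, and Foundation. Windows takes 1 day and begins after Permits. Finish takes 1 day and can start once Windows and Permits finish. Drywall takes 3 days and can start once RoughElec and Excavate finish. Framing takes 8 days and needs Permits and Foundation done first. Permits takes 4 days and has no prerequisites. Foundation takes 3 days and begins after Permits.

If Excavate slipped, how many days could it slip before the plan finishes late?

Permits→Foundation→Framing→Siding = 4+3+8+7 = 22 sets the makespan at 22 days.
The longest chain containing Excavate totals 20 days.
So Excavate can slip 7 − 5 = 2 days.

2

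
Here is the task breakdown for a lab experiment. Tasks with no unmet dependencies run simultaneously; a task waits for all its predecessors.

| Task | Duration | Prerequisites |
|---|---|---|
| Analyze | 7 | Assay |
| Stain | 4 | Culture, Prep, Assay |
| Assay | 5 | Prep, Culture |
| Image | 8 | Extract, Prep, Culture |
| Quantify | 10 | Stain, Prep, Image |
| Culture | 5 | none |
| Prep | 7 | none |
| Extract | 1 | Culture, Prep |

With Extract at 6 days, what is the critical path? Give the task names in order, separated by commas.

Prep, Extract, Image, Quantify

Critical path before the change: Prep→Extract→Image→Quantify = 7+1+8+10 = 26 giving 26 days.
Extract is on the critical path; changing it to 6 makes that path 31 days.
No other chain overtakes it, so the finish is 31 days.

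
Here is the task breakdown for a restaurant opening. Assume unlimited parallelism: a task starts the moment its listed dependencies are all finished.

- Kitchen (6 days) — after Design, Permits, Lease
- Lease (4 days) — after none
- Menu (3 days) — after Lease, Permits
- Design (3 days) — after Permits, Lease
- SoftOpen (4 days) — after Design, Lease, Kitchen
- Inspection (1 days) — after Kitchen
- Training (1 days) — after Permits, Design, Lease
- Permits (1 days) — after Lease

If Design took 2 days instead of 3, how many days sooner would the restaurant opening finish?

1

As given, the longest chain is Lease→Permits→Design→Kitchen→SoftOpen = 4+1+3+6+4 = 18, so the finish is 18 days.
Design is on the critical path; changing it to 2 makes that path 17 days.
That remains the longest chain; total 17 days.
Change in finish: 17 − 18 = -1 days.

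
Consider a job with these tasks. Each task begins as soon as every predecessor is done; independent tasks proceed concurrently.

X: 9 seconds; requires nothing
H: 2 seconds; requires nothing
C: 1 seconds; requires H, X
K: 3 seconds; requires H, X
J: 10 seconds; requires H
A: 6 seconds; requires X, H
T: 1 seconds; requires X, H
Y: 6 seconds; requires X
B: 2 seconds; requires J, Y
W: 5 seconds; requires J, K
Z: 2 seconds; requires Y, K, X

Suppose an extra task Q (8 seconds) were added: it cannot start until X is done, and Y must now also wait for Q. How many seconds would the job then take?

25

Originally the job takes 17 seconds.
With Q inserted, Y now waits for max(X, Q).
New critical path: X→Q→Y→B = 9+8+6+2 = 25 ⇒ 25 seconds.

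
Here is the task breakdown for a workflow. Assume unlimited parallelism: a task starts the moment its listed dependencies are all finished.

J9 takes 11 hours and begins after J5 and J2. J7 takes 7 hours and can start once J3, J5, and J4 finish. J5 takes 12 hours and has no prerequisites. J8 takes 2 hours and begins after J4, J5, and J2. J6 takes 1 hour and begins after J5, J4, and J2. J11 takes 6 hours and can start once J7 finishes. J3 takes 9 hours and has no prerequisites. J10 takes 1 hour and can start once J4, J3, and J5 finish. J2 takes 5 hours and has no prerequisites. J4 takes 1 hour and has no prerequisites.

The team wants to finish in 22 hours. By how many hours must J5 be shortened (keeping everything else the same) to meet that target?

Current finish: 25 hours; target: 22.
J5 is on every critical path, so each hour cut from J5 cuts the finish by one (this holds down to a finish of 22).
Need 25 − 22 = 3 hours off J5 → J5 becomes 9 hours, finish becomes 22.

3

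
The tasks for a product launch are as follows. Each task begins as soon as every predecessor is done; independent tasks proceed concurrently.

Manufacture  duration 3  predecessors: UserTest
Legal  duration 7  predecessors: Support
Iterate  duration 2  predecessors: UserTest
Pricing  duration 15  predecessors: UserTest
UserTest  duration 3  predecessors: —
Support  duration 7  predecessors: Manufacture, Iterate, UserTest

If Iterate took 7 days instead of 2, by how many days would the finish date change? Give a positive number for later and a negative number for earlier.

Critical path before the change: UserTest→Manufacture→Support→Legal = 3+3+7+7 = 20 giving 20 days.
The longest path through Iterate is only 19 days, so Iterate has float 1.
Now UserTest→Iterate→Support→Legal = 3+7+7+7 = 24 is longest, so the finish becomes 24 days.
Change in finish: 24 − 20 = +4 days.

4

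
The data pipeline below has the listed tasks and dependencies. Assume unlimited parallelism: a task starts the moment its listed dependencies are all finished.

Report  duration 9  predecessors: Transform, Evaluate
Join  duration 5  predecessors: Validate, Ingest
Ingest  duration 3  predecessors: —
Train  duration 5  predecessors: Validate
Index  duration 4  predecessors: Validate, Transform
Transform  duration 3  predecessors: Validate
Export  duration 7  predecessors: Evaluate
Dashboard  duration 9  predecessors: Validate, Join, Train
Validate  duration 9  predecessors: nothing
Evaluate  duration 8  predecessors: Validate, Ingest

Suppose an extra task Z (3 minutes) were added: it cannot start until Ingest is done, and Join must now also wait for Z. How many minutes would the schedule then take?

Originally the schedule takes 26 minutes.
With Z inserted, Join now waits for max(Validate, Ingest, Z).
New critical path: Validate→Evaluate→Report = 9+8+9 = 26 ⇒ 26 minutes.

26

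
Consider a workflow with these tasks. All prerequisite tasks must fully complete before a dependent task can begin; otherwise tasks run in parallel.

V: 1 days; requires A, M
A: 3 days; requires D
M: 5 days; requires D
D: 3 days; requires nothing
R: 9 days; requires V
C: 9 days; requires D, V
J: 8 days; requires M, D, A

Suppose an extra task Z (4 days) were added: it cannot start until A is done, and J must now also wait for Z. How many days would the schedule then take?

Originally the schedule takes 18 days.
With Z inserted, J now waits for max(M, D, A, Z).
New critical path: D→M→V→R = 3+5+1+9 = 18 ⇒ 18 days.

18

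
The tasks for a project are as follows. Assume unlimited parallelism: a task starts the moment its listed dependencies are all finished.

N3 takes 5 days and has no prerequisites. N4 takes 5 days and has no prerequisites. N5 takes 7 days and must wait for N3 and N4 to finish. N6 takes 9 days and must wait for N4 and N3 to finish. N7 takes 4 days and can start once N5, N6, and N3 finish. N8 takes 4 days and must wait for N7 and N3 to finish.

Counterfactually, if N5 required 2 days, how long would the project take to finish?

22

Baseline: N3→N6→N7→N8 = 5+9+4+4 = 22 → 22 days.
N5 has 2 days of float (longest path through it is 20).
No other chain overtakes it, so the finish is 22 days.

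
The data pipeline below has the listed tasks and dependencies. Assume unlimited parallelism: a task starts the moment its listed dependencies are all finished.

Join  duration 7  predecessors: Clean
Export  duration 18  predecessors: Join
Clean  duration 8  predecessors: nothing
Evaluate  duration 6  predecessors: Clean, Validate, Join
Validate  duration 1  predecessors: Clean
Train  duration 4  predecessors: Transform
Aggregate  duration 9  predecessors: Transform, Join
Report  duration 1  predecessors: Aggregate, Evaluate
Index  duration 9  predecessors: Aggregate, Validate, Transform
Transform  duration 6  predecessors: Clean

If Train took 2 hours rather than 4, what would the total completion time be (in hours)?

33

Baseline: Clean→Join→Aggregate→Index = 8+7+9+9 = 33 → 33 hours.
Train has 15 hours of float (longest path through it is 18).
The critical path is still Clean→Join→Aggregate→Index; finish is now 33 hours.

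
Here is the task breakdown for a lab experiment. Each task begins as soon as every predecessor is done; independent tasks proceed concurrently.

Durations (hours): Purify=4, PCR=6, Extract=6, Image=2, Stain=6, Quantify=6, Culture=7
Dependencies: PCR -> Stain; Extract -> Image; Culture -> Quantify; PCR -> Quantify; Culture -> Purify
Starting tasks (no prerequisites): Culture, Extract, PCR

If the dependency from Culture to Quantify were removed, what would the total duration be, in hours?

Before: longest chain Culture→Quantify = 7+6 = 13, finish 13.
Without Culture→Quantify, Quantify's earliest start moves from 7 to 6.
The longest chain is now PCR→Stain = 6+6 = 12, so the lab experiment takes 12 hours.

12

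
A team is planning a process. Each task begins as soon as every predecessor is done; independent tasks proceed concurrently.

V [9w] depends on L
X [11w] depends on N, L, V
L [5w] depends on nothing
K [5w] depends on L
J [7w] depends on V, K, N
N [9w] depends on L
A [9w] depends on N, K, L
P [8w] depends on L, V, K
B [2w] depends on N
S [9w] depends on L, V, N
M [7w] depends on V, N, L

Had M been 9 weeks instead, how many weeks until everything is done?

Actual critical path: L→V→X = 5+9+11 = 25 ⇒ 25 weeks.
M is off the critical path — its longest chain is 21 weeks, giving 4 of slack.
That remains the longest chain; total 25 weeks.

25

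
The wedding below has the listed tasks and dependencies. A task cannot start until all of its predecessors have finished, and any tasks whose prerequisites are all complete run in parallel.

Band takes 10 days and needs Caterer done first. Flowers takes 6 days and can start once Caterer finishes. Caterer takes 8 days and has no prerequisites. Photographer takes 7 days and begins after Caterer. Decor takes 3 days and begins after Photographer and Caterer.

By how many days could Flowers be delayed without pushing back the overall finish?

4

Critical path: Caterer→Band = 8+10 = 18, so the finish is 18 days.
Longest path through Flowers: 14 days (earliest finish 14, latest finish 18).
So Flowers can slip 18 − 14 = 4 days.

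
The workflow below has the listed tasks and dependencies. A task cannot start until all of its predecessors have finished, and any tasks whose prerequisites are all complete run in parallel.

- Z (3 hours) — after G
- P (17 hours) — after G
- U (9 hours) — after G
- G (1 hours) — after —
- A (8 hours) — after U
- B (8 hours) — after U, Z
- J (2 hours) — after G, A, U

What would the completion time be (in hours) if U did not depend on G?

19

With the dependency in place, G→U→A→J = 1+9+8+2 = 20 sets the finish at 20 hours.
Without G→U, U's earliest start moves from 1 to 0.
New critical path: U→A→J = 9+8+2 = 19 ⇒ 19 hours.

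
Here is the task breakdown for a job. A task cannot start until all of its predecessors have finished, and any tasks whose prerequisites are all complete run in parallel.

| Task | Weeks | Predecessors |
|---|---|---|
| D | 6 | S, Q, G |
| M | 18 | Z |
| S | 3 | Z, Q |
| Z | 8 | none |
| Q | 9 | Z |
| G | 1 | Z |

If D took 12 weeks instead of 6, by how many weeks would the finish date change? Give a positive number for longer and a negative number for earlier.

Actual critical path: Z→Q→S→D = 8+9+3+6 = 26 ⇒ 26 weeks.
Since D is critical, the +6 change carries straight to that chain (now 32 weeks).
That remains the longest chain; total 32 weeks.
Change in finish: 32 − 26 = +6 weeks.

6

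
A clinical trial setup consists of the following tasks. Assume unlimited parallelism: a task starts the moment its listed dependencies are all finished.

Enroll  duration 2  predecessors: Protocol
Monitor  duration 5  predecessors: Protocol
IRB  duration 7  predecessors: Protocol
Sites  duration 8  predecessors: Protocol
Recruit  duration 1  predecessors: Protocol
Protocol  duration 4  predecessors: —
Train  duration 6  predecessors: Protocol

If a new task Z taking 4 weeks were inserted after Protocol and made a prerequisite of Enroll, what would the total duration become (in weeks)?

Originally the schedule takes 12 weeks.
With Z inserted, Enroll now waits for max(Protocol, Z).
New critical path: Protocol→Sites = 4+8 = 12 ⇒ 12 weeks.

12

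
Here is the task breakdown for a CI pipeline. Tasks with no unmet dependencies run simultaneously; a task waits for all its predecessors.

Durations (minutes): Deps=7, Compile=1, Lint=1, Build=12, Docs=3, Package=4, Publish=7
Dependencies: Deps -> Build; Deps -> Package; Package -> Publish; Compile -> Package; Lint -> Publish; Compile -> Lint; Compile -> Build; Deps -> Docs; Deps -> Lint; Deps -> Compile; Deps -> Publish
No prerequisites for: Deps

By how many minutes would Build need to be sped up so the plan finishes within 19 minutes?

1

Current finish: 20 minutes; target: 19.
Build is on every critical path, so each minute cut from Build cuts the finish by one (this holds down to a finish of 19).
Need 20 − 19 = 1 minute off Build → Build becomes 11 minutes, finish becomes 19.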